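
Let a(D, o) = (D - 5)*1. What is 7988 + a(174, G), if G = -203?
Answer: 8157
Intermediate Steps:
a(D, o) = -5 + D (a(D, o) = (-5 + D)*1 = -5 + D)
7988 + a(174, G) = 7988 + (-5 + 174) = 7988 + 169 = 8157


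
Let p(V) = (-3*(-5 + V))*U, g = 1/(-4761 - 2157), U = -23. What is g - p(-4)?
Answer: 4296077/6918 ≈ 621.00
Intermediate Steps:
g = -1/6918 (g = 1/(-6918) = -1/6918 ≈ -0.00014455)
p(V) = -345 + 69*V (p(V) = -3*(-5 + V)*(-23) = (15 - 3*V)*(-23) = -345 + 69*V)
g - p(-4) = -1/6918 - (-345 + 69*(-4)) = -1/6918 - (-345 - 276) = -1/6918 - 1*(-621) = -1/6918 + 621 = 4296077/6918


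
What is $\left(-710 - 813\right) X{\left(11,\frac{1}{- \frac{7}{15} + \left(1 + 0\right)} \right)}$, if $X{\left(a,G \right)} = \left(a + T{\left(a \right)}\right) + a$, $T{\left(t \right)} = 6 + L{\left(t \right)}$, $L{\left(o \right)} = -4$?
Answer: $-36552$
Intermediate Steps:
$T{\left(t \right)} = 2$ ($T{\left(t \right)} = 6 - 4 = 2$)
$X{\left(a,G \right)} = 2 + 2 a$ ($X{\left(a,G \right)} = \left(a + 2\right) + a = \left(2 + a\right) + a = 2 + 2 a$)
$\left(-710 - 813\right) X{\left(11,\frac{1}{- \frac{7}{15} + \left(1 + 0\right)} \right)} = \left(-710 - 813\right) \left(2 + 2 \cdot 11\right) = - 1523 \left(2 + 22\right) = \left(-1523\right) 24 = -36552$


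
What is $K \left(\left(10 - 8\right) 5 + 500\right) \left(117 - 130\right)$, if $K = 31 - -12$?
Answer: $-285090$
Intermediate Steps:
$K = 43$ ($K = 31 + 12 = 43$)
$K \left(\left(10 - 8\right) 5 + 500\right) \left(117 - 130\right) = 43 \left(\left(10 - 8\right) 5 + 500\right) \left(117 - 130\right) = 43 \left(2 \cdot 5 + 500\right) \left(-13\right) = 43 \left(10 + 500\right) \left(-13\right) = 43 \cdot 510 \left(-13\right) = 43 \left(-6630\right) = -285090$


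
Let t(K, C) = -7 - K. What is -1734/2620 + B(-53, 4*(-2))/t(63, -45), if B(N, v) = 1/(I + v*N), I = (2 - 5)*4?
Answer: -2500559/3778040 ≈ -0.66187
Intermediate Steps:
I = -12 (I = -3*4 = -12)
B(N, v) = 1/(-12 + N*v) (B(N, v) = 1/(-12 + v*N) = 1/(-12 + N*v))
-1734/2620 + B(-53, 4*(-2))/t(63, -45) = -1734/2620 + 1/((-12 - 212*(-2))*(-7 - 1*63)) = -1734*1/2620 + 1/((-12 - 53*(-8))*(-7 - 63)) = -867/1310 + 1/((-12 + 424)*(-70)) = -867/1310 - 1/70/412 = -867/1310 + (1/412)*(-1/70) = -867/1310 - 1/28840 = -2500559/3778040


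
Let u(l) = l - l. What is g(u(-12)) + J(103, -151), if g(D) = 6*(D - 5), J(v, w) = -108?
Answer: -138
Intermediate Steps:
u(l) = 0
g(D) = -30 + 6*D (g(D) = 6*(-5 + D) = -30 + 6*D)
g(u(-12)) + J(103, -151) = (-30 + 6*0) - 108 = (-30 + 0) - 108 = -30 - 108 = -138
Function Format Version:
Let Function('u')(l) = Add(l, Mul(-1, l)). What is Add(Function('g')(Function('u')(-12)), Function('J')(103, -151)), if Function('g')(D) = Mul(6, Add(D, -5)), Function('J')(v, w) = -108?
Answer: -138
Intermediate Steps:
Function('u')(l) = 0
Function('g')(D) = Add(-30, Mul(6, D)) (Function('g')(D) = Mul(6, Add(-5, D)) = Add(-30, Mul(6, D)))
Add(Function('g')(Function('u')(-12)), Function('J')(103, -151)) = Add(Add(-30, Mul(6, 0)), -108) = Add(Add(-30, 0), -108) = Add(-30, -108) = -138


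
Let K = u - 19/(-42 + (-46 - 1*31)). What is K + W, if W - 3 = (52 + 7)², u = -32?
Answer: 410807/119 ≈ 3452.2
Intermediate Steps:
W = 3484 (W = 3 + (52 + 7)² = 3 + 59² = 3 + 3481 = 3484)
K = -3789/119 (K = -32 - 19/(-42 + (-46 - 1*31)) = -32 - 19/(-42 + (-46 - 31)) = -32 - 19/(-42 - 77) = -32 - 19/(-119) = -32 - 1/119*(-19) = -32 + 19/119 = -3789/119 ≈ -31.840)
K + W = -3789/119 + 3484 = 410807/119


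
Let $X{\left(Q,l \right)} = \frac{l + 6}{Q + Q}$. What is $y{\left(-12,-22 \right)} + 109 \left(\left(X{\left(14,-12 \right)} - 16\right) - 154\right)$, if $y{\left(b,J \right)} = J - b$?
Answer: $- \frac{259887}{14} \approx -18563.0$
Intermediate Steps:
$X{\left(Q,l \right)} = \frac{6 + l}{2 Q}$
$y{\left(-12,-22 \right)} + 109 \left(\left(X{\left(14,-12 \right)} - 16\right) - 154\right) = \left(-22 - -12\right) + 109 \left(\left(\frac{6 - 12}{2 \cdot 14} - 16\right) - 154\right) = \left(-22 + 12\right) + 109 \left(\left(\frac{1}{2} \cdot \frac{1}{14} \left(-6\right) - 16\right) - 154\right) = -10 + 109 \left(\left(- \frac{3}{14} - 16\right) - 154\right) = -10 + 109 \left(- \frac{227}{14} - 154\right) = -10 + 109 \left(- \frac{2383}{14}\right) = -10 - \frac{259747}{14} = - \frac{259887}{14}$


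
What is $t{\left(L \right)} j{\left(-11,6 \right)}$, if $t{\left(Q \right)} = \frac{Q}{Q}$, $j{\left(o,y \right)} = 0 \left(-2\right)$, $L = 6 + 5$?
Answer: $0$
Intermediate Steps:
$L = 11$
$j{\left(o,y \right)} = 0$
$t{\left(Q \right)} = 1$
$t{\left(L \right)} j{\left(-11,6 \right)} = 1 \cdot 0 = 0$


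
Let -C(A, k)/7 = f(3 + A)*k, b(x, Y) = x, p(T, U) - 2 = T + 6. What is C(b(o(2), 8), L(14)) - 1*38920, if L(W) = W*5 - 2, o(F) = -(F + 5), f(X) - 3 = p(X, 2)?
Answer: -42252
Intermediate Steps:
p(T, U) = 8 + T (p(T, U) = 2 + (T + 6) = 2 + (6 + T) = 8 + T)
f(X) = 11 + X (f(X) = 3 + (8 + X) = 11 + X)
o(F) = -5 - F (o(F) = -(5 + F) = -5 - F)
L(W) = -2 + 5*W (L(W) = 5*W - 2 = -2 + 5*W)
C(A, k) = -7*k*(14 + A) (C(A, k) = -7*(11 + (3 + A))*k = -7*(14 + A)*k = -7*k*(14 + A))
C(b(o(2), 8), L(14)) - 1*38920 = -7*(-2 + 5*14)*(14 + (-5 - 1*2)) - 1*38920 = -7*(-2 + 70)*(14 + (-5 - 2)) - 38920 = -7*68*(14 - 7) - 38920 = -7*68*7 - 38920 = -3332 - 38920 = -42252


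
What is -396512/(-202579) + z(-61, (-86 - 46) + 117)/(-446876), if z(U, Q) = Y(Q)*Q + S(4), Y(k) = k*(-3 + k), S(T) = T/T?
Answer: 178011938883/90527693204 ≈ 1.9664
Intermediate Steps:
S(T) = 1
z(U, Q) = 1 + Q²*(-3 + Q) (z(U, Q) = (Q*(-3 + Q))*Q + 1 = Q²*(-3 + Q) + 1 = 1 + Q²*(-3 + Q))
-396512/(-202579) + z(-61, (-86 - 46) + 117)/(-446876) = -396512/(-202579) + (1 + ((-86 - 46) + 117)²*(-3 + ((-86 - 46) + 117)))/(-446876) = -396512*(-1/202579) + (1 + (-132 + 117)²*(-3 + (-132 + 117)))*(-1/446876) = 396512/202579 + (1 + (-15)²*(-3 - 15))*(-1/446876) = 396512/202579 + (1 + 225*(-18))*(-1/446876) = 396512/202579 + (1 - 4050)*(-1/446876) = 396512/202579 - 4049*(-1/446876) = 396512/202579 + 4049/446876 = 178011938883/90527693204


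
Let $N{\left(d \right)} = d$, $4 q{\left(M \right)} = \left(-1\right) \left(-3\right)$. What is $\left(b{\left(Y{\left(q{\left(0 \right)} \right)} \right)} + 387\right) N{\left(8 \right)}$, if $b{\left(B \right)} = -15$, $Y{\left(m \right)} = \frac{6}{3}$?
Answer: $2976$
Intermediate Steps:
$q{\left(M \right)} = \frac{3}{4}$ ($q{\left(M \right)} = \frac{\left(-1\right) \left(-3\right)}{4} = \frac{1}{4} \cdot 3 = \frac{3}{4}$)
$Y{\left(m \right)} = 2$ ($Y{\left(m \right)} = 6 \cdot \frac{1}{3} = 2$)
$\left(b{\left(Y{\left(q{\left(0 \right)} \right)} \right)} + 387\right) N{\left(8 \right)} = \left(-15 + 387\right) 8 = 372 \cdot 8 = 2976$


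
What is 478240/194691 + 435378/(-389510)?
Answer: 7251077443/5416720815 ≈ 1.3386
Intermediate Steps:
478240/194691 + 435378/(-389510) = 478240*(1/194691) + 435378*(-1/389510) = 68320/27813 - 217689/194755 = 7251077443/5416720815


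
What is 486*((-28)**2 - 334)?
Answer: 218700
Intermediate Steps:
486*((-28)**2 - 334) = 486*(784 - 334) = 486*450 = 218700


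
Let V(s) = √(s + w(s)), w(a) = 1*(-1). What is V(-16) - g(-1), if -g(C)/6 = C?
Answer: -6 + I*√17 ≈ -6.0 + 4.1231*I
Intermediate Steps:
w(a) = -1
g(C) = -6*C
V(s) = √(-1 + s) (V(s) = √(s - 1) = √(-1 + s))
V(-16) - g(-1) = √(-1 - 16) - (-6)*(-1) = √(-17) - 1*6 = I*√17 - 6 = -6 + I*√17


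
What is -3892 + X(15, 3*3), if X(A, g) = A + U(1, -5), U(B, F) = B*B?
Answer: -3876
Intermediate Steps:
U(B, F) = B²
X(A, g) = 1 + A (X(A, g) = A + 1² = A + 1 = 1 + A)
-3892 + X(15, 3*3) = -3892 + (1 + 15) = -3892 + 16 = -3876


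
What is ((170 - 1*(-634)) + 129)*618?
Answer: 576594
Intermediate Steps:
((170 - 1*(-634)) + 129)*618 = ((170 + 634) + 129)*618 = (804 + 129)*618 = 933*618 = 576594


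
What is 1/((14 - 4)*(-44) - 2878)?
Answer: -1/3318 ≈ -0.00030139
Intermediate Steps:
1/((14 - 4)*(-44) - 2878) = 1/(10*(-44) - 2878) = 1/(-440 - 2878) = 1/(-3318) = -1/3318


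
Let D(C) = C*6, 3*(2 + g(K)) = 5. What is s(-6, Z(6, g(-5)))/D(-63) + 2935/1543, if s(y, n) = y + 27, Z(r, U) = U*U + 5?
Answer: 51287/27774 ≈ 1.8466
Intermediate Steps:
g(K) = -1/3 (g(K) = -2 + (1/3)*5 = -2 + 5/3 = -1/3)
Z(r, U) = 5 + U**2 (Z(r, U) = U**2 + 5 = 5 + U**2)
D(C) = 6*C
s(y, n) = 27 + y
s(-6, Z(6, g(-5)))/D(-63) + 2935/1543 = (27 - 6)/((6*(-63))) + 2935/1543 = 21/(-378) + 2935*(1/1543) = 21*(-1/378) + 2935/1543 = -1/18 + 2935/1543 = 51287/27774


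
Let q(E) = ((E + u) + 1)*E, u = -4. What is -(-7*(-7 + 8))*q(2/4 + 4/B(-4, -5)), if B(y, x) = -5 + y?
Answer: -371/324 ≈ -1.1451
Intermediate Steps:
q(E) = E*(-3 + E) (q(E) = ((E - 4) + 1)*E = ((-4 + E) + 1)*E = (-3 + E)*E = E*(-3 + E))
-(-7*(-7 + 8))*q(2/4 + 4/B(-4, -5)) = -(-7*(-7 + 8))*(2/4 + 4/(-5 - 4))*(-3 + (2/4 + 4/(-5 - 4))) = -(-7*1)*(2*(¼) + 4/(-9))*(-3 + (2*(¼) + 4/(-9))) = -(-7)*(½ + 4*(-⅑))*(-3 + (½ + 4*(-⅑))) = -(-7)*(½ - 4/9)*(-3 + (½ - 4/9)) = -(-7)*(-3 + 1/18)/18 = -(-7)*(1/18)*(-53/18) = -(-7)*(-53)/324 = -1*371/324 = -371/324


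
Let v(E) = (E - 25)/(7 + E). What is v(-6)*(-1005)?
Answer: 31155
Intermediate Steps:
v(E) = (-25 + E)/(7 + E)
v(-6)*(-1005) = ((-25 - 6)/(7 - 6))*(-1005) = (-31/1)*(-1005) = (1*(-31))*(-1005) = -31*(-1005) = 31155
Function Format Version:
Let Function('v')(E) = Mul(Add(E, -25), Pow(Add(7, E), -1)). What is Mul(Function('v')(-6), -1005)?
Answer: 31155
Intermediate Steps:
Function('v')(E) = Mul(Pow(Add(7, E), -1), Add(-25, E)) (Function('v')(E) = Mul(Add(-25, E), Pow(Add(7, E), -1)) = Mul(Pow(Add(7, E), -1), Add(-25, E)))
Mul(Function('v')(-6), -1005) = Mul(Mul(Pow(Add(7, -6), -1), Add(-25, -6)), -1005) = Mul(Mul(Pow(1, -1), -31), -1005) = Mul(Mul(1, -31), -1005) = Mul(-31, -1005) = 31155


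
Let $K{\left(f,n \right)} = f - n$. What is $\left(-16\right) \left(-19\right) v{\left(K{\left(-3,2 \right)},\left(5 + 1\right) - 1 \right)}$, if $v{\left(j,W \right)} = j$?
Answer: $-1520$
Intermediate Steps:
$\left(-16\right) \left(-19\right) v{\left(K{\left(-3,2 \right)},\left(5 + 1\right) - 1 \right)} = \left(-16\right) \left(-19\right) \left(-3 - 2\right) = 304 \left(-3 - 2\right) = 304 \left(-5\right) = -1520$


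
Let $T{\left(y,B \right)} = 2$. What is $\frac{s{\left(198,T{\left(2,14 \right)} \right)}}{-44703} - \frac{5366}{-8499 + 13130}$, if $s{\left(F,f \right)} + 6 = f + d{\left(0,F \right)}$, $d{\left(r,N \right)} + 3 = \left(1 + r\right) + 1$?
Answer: $- \frac{239853143}{207019593} \approx -1.1586$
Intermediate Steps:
$d{\left(r,N \right)} = -1 + r$ ($d{\left(r,N \right)} = -3 + \left(\left(1 + r\right) + 1\right) = -3 + \left(2 + r\right) = -1 + r$)
$s{\left(F,f \right)} = -7 + f$ ($s{\left(F,f \right)} = -6 + \left(f + \left(-1 + 0\right)\right) = -6 + \left(f - 1\right) = -6 + \left(-1 + f\right) = -7 + f$)
$\frac{s{\left(198,T{\left(2,14 \right)} \right)}}{-44703} - \frac{5366}{-8499 + 13130} = \frac{-7 + 2}{-44703} - \frac{5366}{-8499 + 13130} = \left(-5\right) \left(- \frac{1}{44703}\right) - \frac{5366}{4631} = \frac{5}{44703} - \frac{5366}{4631} = - \frac{239853143}{207019593}$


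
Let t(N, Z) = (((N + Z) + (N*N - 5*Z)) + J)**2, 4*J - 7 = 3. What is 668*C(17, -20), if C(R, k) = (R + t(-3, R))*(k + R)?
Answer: -7128729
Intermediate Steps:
J = 5/2 (J = 7/4 + (1/4)*3 = 7/4 + 3/4 = 5/2 ≈ 2.5000)
t(N, Z) = (5/2 + N + N**2 - 4*Z)**2 (t(N, Z) = (((N + Z) + (N*N - 5*Z)) + 5/2)**2 = (((N + Z) + (N**2 - 5*Z)) + 5/2)**2 = ((N + N**2 - 4*Z) + 5/2)**2 = (5/2 + N + N**2 - 4*Z)**2)
C(R, k) = (R + k)*(R + (17 - 8*R)**2/4) (C(R, k) = (R + (5 - 8*R + 2*(-3) + 2*(-3)**2)**2/4)*(k + R) = (R + (5 - 8*R - 6 + 2*9)**2/4)*(R + k) = (R + (5 - 8*R - 6 + 18)**2/4)*(R + k) = (R + (17 - 8*R)**2/4)*(R + k) = (R + k)*(R + (17 - 8*R)**2/4))
668*C(17, -20) = 668*(17**2 + 17*(-20) + (1/4)*17*(17 - 8*17)**2 + (1/4)*(-20)*(17 - 8*17)**2) = 668*(289 - 340 + (1/4)*17*(17 - 136)**2 + (1/4)*(-20)*(17 - 136)**2) = 668*(289 - 340 + (1/4)*17*(-119)**2 + (1/4)*(-20)*(-119)**2) = 668*(289 - 340 + (1/4)*17*14161 + (1/4)*(-20)*14161) = 668*(289 - 340 + 240737/4 - 70805) = 668*(-42687/4) = -7128729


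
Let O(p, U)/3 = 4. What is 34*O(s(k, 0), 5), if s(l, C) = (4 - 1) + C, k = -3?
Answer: 408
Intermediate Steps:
s(l, C) = 3 + C
O(p, U) = 12 (O(p, U) = 3*4 = 12)
34*O(s(k, 0), 5) = 34*12 = 408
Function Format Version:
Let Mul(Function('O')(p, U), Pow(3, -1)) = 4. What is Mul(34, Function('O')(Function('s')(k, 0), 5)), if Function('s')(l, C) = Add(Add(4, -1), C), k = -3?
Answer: 408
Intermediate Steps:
Function('s')(l, C) = Add(3, C)
Function('O')(p, U) = 12 (Function('O')(p, U) = Mul(3, 4) = 12)
Mul(34, Function('O')(Function('s')(k, 0), 5)) = Mul(34, 12) = 408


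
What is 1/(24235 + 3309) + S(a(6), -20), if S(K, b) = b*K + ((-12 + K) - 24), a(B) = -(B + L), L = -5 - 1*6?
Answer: -3608263/27544 ≈ -131.00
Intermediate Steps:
L = -11 (L = -5 - 6 = -11)
a(B) = 11 - B (a(B) = -(B - 11) = -(-11 + B) = 11 - B)
S(K, b) = -36 + K + K*b (S(K, b) = K*b + (-36 + K) = -36 + K + K*b)
1/(24235 + 3309) + S(a(6), -20) = 1/(24235 + 3309) + (-36 + (11 - 1*6) + (11 - 1*6)*(-20)) = 1/27544 + (-36 + (11 - 6) + (11 - 6)*(-20)) = 1/27544 + (-36 + 5 + 5*(-20)) = 1/27544 + (-36 + 5 - 100) = 1/27544 - 131 = -3608263/27544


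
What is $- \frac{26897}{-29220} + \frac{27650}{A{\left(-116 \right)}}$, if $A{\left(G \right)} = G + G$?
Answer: $- \frac{25052903}{211845} \approx -118.26$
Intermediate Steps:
$A{\left(G \right)} = 2 G$
$- \frac{26897}{-29220} + \frac{27650}{A{\left(-116 \right)}} = - \frac{26897}{-29220} + \frac{27650}{2 \left(-116\right)} = \left(-26897\right) \left(- \frac{1}{29220}\right) + \frac{27650}{-232} = \frac{26897}{29220} + 27650 \left(- \frac{1}{232}\right) = \frac{26897}{29220} - \frac{13825}{116} = - \frac{25052903}{211845}$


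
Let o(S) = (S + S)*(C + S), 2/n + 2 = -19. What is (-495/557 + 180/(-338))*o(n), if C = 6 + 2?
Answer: 9870360/4612517 ≈ 2.1399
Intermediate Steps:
n = -2/21 (n = 2/(-2 - 19) = 2/(-21) = 2*(-1/21) = -2/21 ≈ -0.095238)
C = 8
o(S) = 2*S*(8 + S) (o(S) = (S + S)*(8 + S) = (2*S)*(8 + S) = 2*S*(8 + S))
(-495/557 + 180/(-338))*o(n) = (-495/557 + 180/(-338))*(2*(-2/21)*(8 - 2/21)) = (-495*1/557 + 180*(-1/338))*(2*(-2/21)*(166/21)) = (-495/557 - 90/169)*(-664/441) = -133785/94133*(-664/441) = 9870360/4612517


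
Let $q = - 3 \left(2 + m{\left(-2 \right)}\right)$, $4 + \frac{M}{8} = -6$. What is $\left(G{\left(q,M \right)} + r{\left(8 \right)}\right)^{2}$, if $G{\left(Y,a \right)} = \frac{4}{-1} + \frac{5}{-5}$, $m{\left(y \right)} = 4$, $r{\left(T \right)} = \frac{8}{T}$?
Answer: $16$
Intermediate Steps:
$M = -80$ ($M = -32 + 8 \left(-6\right) = -32 - 48 = -80$)
$q = -18$ ($q = - 3 \left(2 + 4\right) = \left(-3\right) 6 = -18$)
$G{\left(Y,a \right)} = -5$ ($G{\left(Y,a \right)} = 4 \left(-1\right) + 5 \left(- \frac{1}{5}\right) = -4 - 1 = -5$)
$\left(G{\left(q,M \right)} + r{\left(8 \right)}\right)^{2} = \left(-5 + \frac{8}{8}\right)^{2} = \left(-5 + 8 \cdot \frac{1}{8}\right)^{2} = \left(-5 + 1\right)^{2} = \left(-4\right)^{2} = 16$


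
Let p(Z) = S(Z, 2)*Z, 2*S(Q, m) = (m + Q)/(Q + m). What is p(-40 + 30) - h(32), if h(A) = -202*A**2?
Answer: 206843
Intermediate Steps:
S(Q, m) = 1/2 (S(Q, m) = ((m + Q)/(Q + m))/2 = ((Q + m)/(Q + m))/2 = (1/2)*1 = 1/2)
p(Z) = Z/2
p(-40 + 30) - h(32) = (-40 + 30)/2 - (-202)*32**2 = (1/2)*(-10) - (-202)*1024 = -5 - 1*(-206848) = -5 + 206848 = 206843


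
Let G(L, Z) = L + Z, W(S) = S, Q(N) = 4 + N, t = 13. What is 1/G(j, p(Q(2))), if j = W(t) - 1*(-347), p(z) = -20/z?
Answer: 3/1070 ≈ 0.0028037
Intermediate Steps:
j = 360 (j = 13 - 1*(-347) = 13 + 347 = 360)
1/G(j, p(Q(2))) = 1/(360 - 20/(4 + 2)) = 1/(360 - 20/6) = 1/(360 - 20*⅙) = 1/(360 - 10/3) = 1/(1070/3) = 3/1070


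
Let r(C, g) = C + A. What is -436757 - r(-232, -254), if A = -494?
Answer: -436031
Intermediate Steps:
r(C, g) = -494 + C (r(C, g) = C - 494 = -494 + C)
-436757 - r(-232, -254) = -436757 - (-494 - 232) = -436757 - 1*(-726) = -436757 + 726 = -436031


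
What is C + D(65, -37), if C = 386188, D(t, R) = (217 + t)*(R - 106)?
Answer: 345862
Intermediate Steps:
D(t, R) = (-106 + R)*(217 + t) (D(t, R) = (217 + t)*(-106 + R) = (-106 + R)*(217 + t))
C + D(65, -37) = 386188 + (-23002 - 106*65 + 217*(-37) - 37*65) = 386188 + (-23002 - 6890 - 8029 - 2405) = 386188 - 40326 = 345862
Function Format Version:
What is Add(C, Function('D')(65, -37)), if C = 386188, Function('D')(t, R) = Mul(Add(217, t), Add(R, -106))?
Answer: 345862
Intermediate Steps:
Function('D')(t, R) = Mul(Add(-106, R), Add(217, t)) (Function('D')(t, R) = Mul(Add(217, t), Add(-106, R)) = Mul(Add(-106, R), Add(217, t)))
Add(C, Function('D')(65, -37)) = Add(386188, Add(-23002, Mul(-106, 65), Mul(217, -37), Mul(-37, 65))) = Add(386188, Add(-23002, -6890, -8029, -2405)) = Add(386188, -40326) = 345862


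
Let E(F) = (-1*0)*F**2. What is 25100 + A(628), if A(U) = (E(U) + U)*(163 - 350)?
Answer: -92336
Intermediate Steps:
E(F) = 0 (E(F) = 0*F**2 = 0)
A(U) = -187*U (A(U) = (0 + U)*(163 - 350) = U*(-187) = -187*U)
25100 + A(628) = 25100 - 187*628 = 25100 - 117436 = -92336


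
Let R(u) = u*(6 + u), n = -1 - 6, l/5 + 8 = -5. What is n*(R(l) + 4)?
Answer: -26873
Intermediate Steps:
l = -65 (l = -40 + 5*(-5) = -40 - 25 = -65)
n = -7
n*(R(l) + 4) = -7*(-65*(6 - 65) + 4) = -7*(-65*(-59) + 4) = -7*(3835 + 4) = -7*3839 = -26873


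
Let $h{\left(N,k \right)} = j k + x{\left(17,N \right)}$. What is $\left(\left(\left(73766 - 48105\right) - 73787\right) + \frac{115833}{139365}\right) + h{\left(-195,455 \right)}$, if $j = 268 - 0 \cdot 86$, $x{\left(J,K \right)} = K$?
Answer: $\frac{3420009256}{46455} \approx 73620.0$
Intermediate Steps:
$j = 268$ ($j = 268 - 0 = 268 + 0 = 268$)
$h{\left(N,k \right)} = N + 268 k$ ($h{\left(N,k \right)} = 268 k + N = N + 268 k$)
$\left(\left(\left(73766 - 48105\right) - 73787\right) + \frac{115833}{139365}\right) + h{\left(-195,455 \right)} = \left(\left(\left(73766 - 48105\right) - 73787\right) + \frac{115833}{139365}\right) + \left(-195 + 268 \cdot 455\right) = \left(\left(25661 - 73787\right) + 115833 \cdot \frac{1}{139365}\right) + \left(-195 + 121940\right) = \left(-48126 + \frac{38611}{46455}\right) + 121745 = - \frac{2235654719}{46455} + 121745 = \frac{3420009256}{46455}$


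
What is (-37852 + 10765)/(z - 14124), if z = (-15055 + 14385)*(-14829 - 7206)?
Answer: -9029/4916442 ≈ -0.0018365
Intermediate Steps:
z = 14763450 (z = -670*(-22035) = 14763450)
(-37852 + 10765)/(z - 14124) = (-37852 + 10765)/(14763450 - 14124) = -27087/14749326 = -27087*1/14749326 = -9029/4916442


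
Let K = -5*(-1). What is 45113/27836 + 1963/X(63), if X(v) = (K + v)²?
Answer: 65811145/32178416 ≈ 2.0452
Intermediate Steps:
K = 5
X(v) = (5 + v)²
45113/27836 + 1963/X(63) = 45113/27836 + 1963/((5 + 63)²) = 45113*(1/27836) + 1963/(68²) = 45113/27836 + 1963/4624 = 65811145/32178416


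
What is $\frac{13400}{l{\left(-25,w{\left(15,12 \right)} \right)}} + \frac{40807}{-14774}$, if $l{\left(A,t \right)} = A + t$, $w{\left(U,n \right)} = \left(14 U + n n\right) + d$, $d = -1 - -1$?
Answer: $\frac{184546097}{4860646} \approx 37.967$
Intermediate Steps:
$d = 0$ ($d = -1 + 1 = 0$)
$w{\left(U,n \right)} = n^{2} + 14 U$ ($w{\left(U,n \right)} = \left(14 U + n n\right) + 0 = \left(14 U + n^{2}\right) + 0 = \left(n^{2} + 14 U\right) + 0 = n^{2} + 14 U$)
$\frac{13400}{l{\left(-25,w{\left(15,12 \right)} \right)}} + \frac{40807}{-14774} = \frac{13400}{-25 + \left(12^{2} + 14 \cdot 15\right)} + \frac{40807}{-14774} = \frac{13400}{-25 + \left(144 + 210\right)} + 40807 \left(- \frac{1}{14774}\right) = \frac{13400}{-25 + 354} - \frac{40807}{14774} = \frac{13400}{329} - \frac{40807}{14774} = \frac{184546097}{4860646}$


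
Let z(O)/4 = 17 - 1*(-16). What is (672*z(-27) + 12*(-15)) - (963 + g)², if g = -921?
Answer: 86760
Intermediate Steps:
z(O) = 132 (z(O) = 4*(17 - 1*(-16)) = 4*(17 + 16) = 4*33 = 132)
(672*z(-27) + 12*(-15)) - (963 + g)² = (672*132 + 12*(-15)) - (963 - 921)² = (88704 - 180) - 1*42² = 88524 - 1*1764 = 88524 - 1764 = 86760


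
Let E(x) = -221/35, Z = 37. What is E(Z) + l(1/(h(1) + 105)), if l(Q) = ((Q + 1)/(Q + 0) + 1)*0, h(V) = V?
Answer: -221/35 ≈ -6.3143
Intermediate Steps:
l(Q) = 0 (l(Q) = ((1 + Q)/Q + 1)*0 = (1 + (1 + Q)/Q)*0 = 0)
E(x) = -221/35 (E(x) = -221*1/35 = -221/35)
E(Z) + l(1/(h(1) + 105)) = -221/35 + 0 = -221/35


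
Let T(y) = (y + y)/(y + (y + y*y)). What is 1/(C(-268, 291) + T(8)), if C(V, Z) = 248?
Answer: 5/1241 ≈ 0.0040290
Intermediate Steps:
T(y) = 2*y/(y² + 2*y) (T(y) = (2*y)/(y + (y + y²)) = (2*y)/(y² + 2*y) = 2*y/(y² + 2*y))
1/(C(-268, 291) + T(8)) = 1/(248 + 2/(2 + 8)) = 1/(248 + 2/10) = 1/(248 + 2*(⅒)) = 1/(248 + ⅕) = 1/(1241/5) = 5/1241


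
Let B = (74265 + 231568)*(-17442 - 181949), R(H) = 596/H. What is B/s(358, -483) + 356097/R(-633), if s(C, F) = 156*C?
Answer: -12233237864509/8321352 ≈ -1.4701e+6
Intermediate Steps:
B = -60980347703 (B = 305833*(-199391) = -60980347703)
B/s(358, -483) + 356097/R(-633) = -60980347703/(156*358) + 356097/((596/(-633))) = -60980347703/55848 + 356097/((596*(-1/633))) = -60980347703*1/55848 + 356097/(-596/633) = -60980347703/55848 + 356097*(-633/596) = -60980347703/55848 - 225409401/596 = -12233237864509/8321352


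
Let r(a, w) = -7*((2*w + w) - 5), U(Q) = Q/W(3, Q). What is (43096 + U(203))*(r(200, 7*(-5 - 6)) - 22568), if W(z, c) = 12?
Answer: -901749765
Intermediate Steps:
U(Q) = Q/12
r(a, w) = 35 - 21*w (r(a, w) = -7*(3*w - 5) = -7*(-5 + 3*w) = 35 - 21*w)
(43096 + U(203))*(r(200, 7*(-5 - 6)) - 22568) = (43096 + (1/12)*203)*((35 - 147*(-5 - 6)) - 22568) = (43096 + 203/12)*((35 - 147*(-11)) - 22568) = 517355*((35 - 21*(-77)) - 22568)/12 = 517355*((35 + 1617) - 22568)/12 = 517355*(1652 - 22568)/12 = (517355/12)*(-20916) = -901749765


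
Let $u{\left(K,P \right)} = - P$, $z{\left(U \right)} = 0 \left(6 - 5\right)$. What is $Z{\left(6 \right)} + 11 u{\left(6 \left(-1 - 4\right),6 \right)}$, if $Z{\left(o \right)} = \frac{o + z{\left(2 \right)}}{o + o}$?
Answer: $- \frac{131}{2} \approx -65.5$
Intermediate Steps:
$z{\left(U \right)} = 0$ ($z{\left(U \right)} = 0 \cdot 1 = 0$)
$Z{\left(o \right)} = \frac{1}{2}$ ($Z{\left(o \right)} = \frac{o + 0}{o + o} = \frac{o}{2 o} = o \frac{1}{2 o} = \frac{1}{2}$)
$Z{\left(6 \right)} + 11 u{\left(6 \left(-1 - 4\right),6 \right)} = \frac{1}{2} + 11 \left(\left(-1\right) 6\right) = \frac{1}{2} + 11 \left(-6\right) = \frac{1}{2} - 66 = - \frac{131}{2}$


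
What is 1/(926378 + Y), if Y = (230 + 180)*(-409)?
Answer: 1/758688 ≈ 1.3181e-6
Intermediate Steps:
Y = -167690 (Y = 410*(-409) = -167690)
1/(926378 + Y) = 1/(926378 - 167690) = 1/758688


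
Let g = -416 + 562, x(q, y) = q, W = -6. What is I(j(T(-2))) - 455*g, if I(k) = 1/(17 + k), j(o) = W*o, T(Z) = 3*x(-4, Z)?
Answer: -5912269/89 ≈ -66430.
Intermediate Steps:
T(Z) = -12 (T(Z) = 3*(-4) = -12)
j(o) = -6*o
g = 146
I(j(T(-2))) - 455*g = 1/(17 - 6*(-12)) - 455*146 = 1/(17 + 72) - 66430 = 1/89 - 66430 = -5912269/89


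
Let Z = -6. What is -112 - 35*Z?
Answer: 98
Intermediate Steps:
-112 - 35*Z = -112 - 35*(-6) = -112 + 210 = 98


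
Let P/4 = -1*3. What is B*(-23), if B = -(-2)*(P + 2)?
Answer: 460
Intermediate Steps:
P = -12 (P = 4*(-1*3) = 4*(-3) = -12)
B = -20 (B = -(-2)*(-12 + 2) = -(-2)*(-10) = -1*20 = -20)
B*(-23) = -20*(-23) = 460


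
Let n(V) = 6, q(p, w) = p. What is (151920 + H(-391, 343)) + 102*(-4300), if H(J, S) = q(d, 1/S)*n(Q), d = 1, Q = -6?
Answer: -286674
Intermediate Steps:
H(J, S) = 6 (H(J, S) = 1*6 = 6)
(151920 + H(-391, 343)) + 102*(-4300) = (151920 + 6) + 102*(-4300) = 151926 - 438600 = -286674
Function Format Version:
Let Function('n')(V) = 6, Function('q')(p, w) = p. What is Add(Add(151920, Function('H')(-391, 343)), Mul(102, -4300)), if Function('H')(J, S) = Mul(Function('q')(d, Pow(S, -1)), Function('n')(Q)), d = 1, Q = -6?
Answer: -286674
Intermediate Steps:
Function('H')(J, S) = 6 (Function('H')(J, S) = Mul(1, 6) = 6)
Add(Add(151920, Function('H')(-391, 343)), Mul(102, -4300)) = Add(Add(151920, 6), Mul(102, -4300)) = Add(151926, -438600) = -286674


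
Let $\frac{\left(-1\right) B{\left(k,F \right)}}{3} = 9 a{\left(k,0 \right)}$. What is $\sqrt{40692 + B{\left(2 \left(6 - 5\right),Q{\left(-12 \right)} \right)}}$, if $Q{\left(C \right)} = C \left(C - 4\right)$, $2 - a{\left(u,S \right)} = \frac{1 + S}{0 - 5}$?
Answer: $\frac{\sqrt{1015815}}{5} \approx 201.58$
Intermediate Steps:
$a{\left(u,S \right)} = \frac{11}{5} + \frac{S}{5}$ ($a{\left(u,S \right)} = 2 - \frac{1 + S}{0 - 5} = 2 - \frac{1 + S}{-5} = 2 - \left(1 + S\right) \left(- \frac{1}{5}\right) = 2 - \left(- \frac{1}{5} - \frac{S}{5}\right) = 2 + \left(\frac{1}{5} + \frac{S}{5}\right) = \frac{11}{5} + \frac{S}{5}$)
$Q{\left(C \right)} = C \left(-4 + C\right)$
$B{\left(k,F \right)} = - \frac{297}{5}$ ($B{\left(k,F \right)} = - 3 \cdot 9 \left(\frac{11}{5} + \frac{1}{5} \cdot 0\right) = - 3 \cdot 9 \left(\frac{11}{5} + 0\right) = - 3 \cdot 9 \cdot \frac{11}{5} = \left(-3\right) \frac{99}{5} = - \frac{297}{5}$)
$\sqrt{40692 + B{\left(2 \left(6 - 5\right),Q{\left(-12 \right)} \right)}} = \sqrt{40692 - \frac{297}{5}} = \sqrt{\frac{203163}{5}} = \frac{\sqrt{1015815}}{5}$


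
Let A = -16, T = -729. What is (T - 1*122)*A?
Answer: 13616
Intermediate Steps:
(T - 1*122)*A = (-729 - 1*122)*(-16) = (-729 - 122)*(-16) = -851*(-16) = 13616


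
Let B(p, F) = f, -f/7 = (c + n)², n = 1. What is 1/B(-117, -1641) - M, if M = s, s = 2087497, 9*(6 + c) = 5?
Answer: -23379966481/11200 ≈ -2.0875e+6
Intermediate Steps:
c = -49/9 (c = -6 + (⅑)*5 = -6 + 5/9 = -49/9 ≈ -5.4444)
f = -11200/81 (f = -7*(-49/9 + 1)² = -7*(-40/9)² = -7*1600/81 = -11200/81 ≈ -138.27)
B(p, F) = -11200/81
M = 2087497
1/B(-117, -1641) - M = 1/(-11200/81) - 1*2087497 = -81/11200 - 2087497 = -23379966481/11200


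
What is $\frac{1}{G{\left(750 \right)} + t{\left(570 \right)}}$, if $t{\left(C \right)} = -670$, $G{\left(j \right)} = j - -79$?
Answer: $\frac{1}{159} \approx 0.0062893$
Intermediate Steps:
$G{\left(j \right)} = 79 + j$ ($G{\left(j \right)} = j + 79 = 79 + j$)
$\frac{1}{G{\left(750 \right)} + t{\left(570 \right)}} = \frac{1}{\left(79 + 750\right) - 670} = \frac{1}{829 - 670} = \frac{1}{159}$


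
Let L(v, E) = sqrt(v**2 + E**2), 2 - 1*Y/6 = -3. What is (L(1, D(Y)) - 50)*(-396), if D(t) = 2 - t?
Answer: 19800 - 396*sqrt(785) ≈ 8704.9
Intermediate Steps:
Y = 30 (Y = 12 - 6*(-3) = 12 + 18 = 30)
L(v, E) = sqrt(E**2 + v**2)
(L(1, D(Y)) - 50)*(-396) = (sqrt((2 - 1*30)**2 + 1**2) - 50)*(-396) = (sqrt((2 - 30)**2 + 1) - 50)*(-396) = (sqrt((-28)**2 + 1) - 50)*(-396) = (sqrt(784 + 1) - 50)*(-396) = (sqrt(785) - 50)*(-396) = (-50 + sqrt(785))*(-396) = 19800 - 396*sqrt(785)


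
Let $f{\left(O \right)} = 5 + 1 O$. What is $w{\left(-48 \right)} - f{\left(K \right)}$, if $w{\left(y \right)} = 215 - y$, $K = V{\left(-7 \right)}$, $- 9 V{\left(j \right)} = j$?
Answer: $\frac{2315}{9} \approx 257.22$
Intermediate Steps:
$V{\left(j \right)} = - \frac{j}{9}$
$K = \frac{7}{9}$ ($K = \left(- \frac{1}{9}\right) \left(-7\right) = \frac{7}{9} \approx 0.77778$)
$f{\left(O \right)} = 5 + O$
$w{\left(-48 \right)} - f{\left(K \right)} = \left(215 - -48\right) - \left(5 + \frac{7}{9}\right) = \left(215 + 48\right) - \frac{52}{9} = 263 - \frac{52}{9} = \frac{2315}{9}$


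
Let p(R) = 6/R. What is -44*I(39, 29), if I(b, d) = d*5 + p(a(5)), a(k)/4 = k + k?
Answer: -31933/5 ≈ -6386.6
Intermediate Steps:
a(k) = 8*k (a(k) = 4*(k + k) = 4*(2*k) = 8*k)
I(b, d) = 3/20 + 5*d (I(b, d) = d*5 + 6/((8*5)) = 5*d + 6/40 = 5*d + 6*(1/40) = 5*d + 3/20 = 3/20 + 5*d)
-44*I(39, 29) = -44*(3/20 + 5*29) = -44*(3/20 + 145) = -44*2903/20 = -31933/5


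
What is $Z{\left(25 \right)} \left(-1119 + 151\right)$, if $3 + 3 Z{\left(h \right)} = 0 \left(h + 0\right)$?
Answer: $968$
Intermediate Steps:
$Z{\left(h \right)} = -1$ ($Z{\left(h \right)} = -1 + \frac{0 \left(h + 0\right)}{3} = -1 + \frac{0 h}{3} = -1 + \frac{1}{3} \cdot 0 = -1 + 0 = -1$)
$Z{\left(25 \right)} \left(-1119 + 151\right) = - (-1119 + 151) = \left(-1\right) \left(-968\right) = 968$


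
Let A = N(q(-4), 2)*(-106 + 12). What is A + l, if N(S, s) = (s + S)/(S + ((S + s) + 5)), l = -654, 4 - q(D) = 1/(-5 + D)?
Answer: -94768/137 ≈ -691.74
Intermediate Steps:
q(D) = 4 - 1/(-5 + D)
N(S, s) = (S + s)/(5 + s + 2*S) (N(S, s) = (S + s)/(S + (5 + S + s)) = (S + s)/(5 + s + 2*S))
A = -5170/137 (A = (((-21 + 4*(-4))/(-5 - 4) + 2)/(5 + 2 + 2*((-21 + 4*(-4))/(-5 - 4))))*(-106 + 12) = (((-21 - 16)/(-9) + 2)/(5 + 2 + 2*((-21 - 16)/(-9))))*(-94) = ((-⅑*(-37) + 2)/(5 + 2 + 2*(-⅑*(-37))))*(-94) = ((37/9 + 2)/(5 + 2 + 2*(37/9)))*(-94) = ((55/9)/(5 + 2 + 74/9))*(-94) = ((55/9)/(137/9))*(-94) = ((9/137)*(55/9))*(-94) = (55/137)*(-94) = -5170/137 ≈ -37.737)
A + l = -5170/137 - 654 = -94768/137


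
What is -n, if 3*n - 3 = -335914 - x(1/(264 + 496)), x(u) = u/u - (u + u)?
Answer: 42548853/380 ≈ 1.1197e+5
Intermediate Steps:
x(u) = 1 - 2*u
n = -42548853/380 (n = 1 + (-335914 - (1 - 2/(264 + 496)))/3 = 1 + (-335914 - (1 - 2/760))/3 = 1 + (-335914 - (1 - 2*1/760))/3 = 1 + (-335914 - (1 - 1/380))/3 = 1 + (-335914 - 1*379/380)/3 = 1 + (-335914 - 379/380)/3 = 1 + (⅓)*(-127647699/380) = 1 - 42549233/380 = -42548853/380 ≈ -1.1197e+5)
-n = -1*(-42548853/380) = 42548853/380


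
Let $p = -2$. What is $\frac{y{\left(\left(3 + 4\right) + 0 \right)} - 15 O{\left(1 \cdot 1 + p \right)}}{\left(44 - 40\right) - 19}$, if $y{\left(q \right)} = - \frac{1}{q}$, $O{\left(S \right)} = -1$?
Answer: $- \frac{104}{105} \approx -0.99048$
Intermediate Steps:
$\frac{y{\left(\left(3 + 4\right) + 0 \right)} - 15 O{\left(1 \cdot 1 + p \right)}}{\left(44 - 40\right) - 19} = \frac{- \frac{1}{\left(3 + 4\right) + 0} - -15}{\left(44 - 40\right) - 19} = \frac{- \frac{1}{7 + 0} + 15}{4 - 19} = \frac{- \frac{1}{7} + 15}{-15} = - \frac{\left(-1\right) \frac{1}{7} + 15}{15} = - \frac{- \frac{1}{7} + 15}{15} = \left(- \frac{1}{15}\right) \frac{104}{7} = - \frac{104}{105}$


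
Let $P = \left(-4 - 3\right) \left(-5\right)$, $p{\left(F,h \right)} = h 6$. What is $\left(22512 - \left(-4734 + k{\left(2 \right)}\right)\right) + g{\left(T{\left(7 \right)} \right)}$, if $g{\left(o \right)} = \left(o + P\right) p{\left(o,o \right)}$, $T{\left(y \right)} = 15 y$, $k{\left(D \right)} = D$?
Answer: $115444$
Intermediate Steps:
$p{\left(F,h \right)} = 6 h$
$P = 35$ ($P = \left(-7\right) \left(-5\right) = 35$)
$g{\left(o \right)} = 6 o \left(35 + o\right)$ ($g{\left(o \right)} = \left(o + 35\right) 6 o = \left(35 + o\right) 6 o = 6 o \left(35 + o\right)$)
$\left(22512 - \left(-4734 + k{\left(2 \right)}\right)\right) + g{\left(T{\left(7 \right)} \right)} = \left(22512 + \left(4734 - 2\right)\right) + 6 \cdot 15 \cdot 7 \left(35 + 15 \cdot 7\right) = \left(22512 + \left(4734 - 2\right)\right) + 6 \cdot 105 \left(35 + 105\right) = \left(22512 + 4732\right) + 6 \cdot 105 \cdot 140 = 27244 + 88200 = 115444$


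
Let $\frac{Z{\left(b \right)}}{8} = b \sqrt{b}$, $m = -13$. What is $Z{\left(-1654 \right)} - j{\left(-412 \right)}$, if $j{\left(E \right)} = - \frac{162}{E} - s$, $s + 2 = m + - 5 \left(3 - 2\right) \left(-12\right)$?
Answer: $\frac{9189}{206} - 13232 i \sqrt{1654} \approx 44.607 - 5.3814 \cdot 10^{5} i$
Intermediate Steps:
$Z{\left(b \right)} = 8 b^{\frac{3}{2}}$ ($Z{\left(b \right)} = 8 b \sqrt{b} = 8 b^{\frac{3}{2}}$)
$s = 45$ ($s = -2 - \left(13 - - 5 \left(3 - 2\right) \left(-12\right)\right) = -2 - \left(13 - \left(-5\right) 1 \left(-12\right)\right) = -2 - -47 = -2 + \left(-13 + 60\right) = -2 + 47 = 45$)
$j{\left(E \right)} = -45 - \frac{162}{E}$ ($j{\left(E \right)} = - \frac{162}{E} - 45 = -45 - \frac{162}{E}$)
$Z{\left(-1654 \right)} - j{\left(-412 \right)} = 8 \left(-1654\right)^{\frac{3}{2}} - \left(-45 - \frac{162}{-412}\right) = 8 \left(- 1654 i \sqrt{1654}\right) - \left(-45 - - \frac{81}{206}\right) = - 13232 i \sqrt{1654} - \left(-45 + \frac{81}{206}\right) = - 13232 i \sqrt{1654} - - \frac{9189}{206} = - 13232 i \sqrt{1654} + \frac{9189}{206} = \frac{9189}{206} - 13232 i \sqrt{1654}$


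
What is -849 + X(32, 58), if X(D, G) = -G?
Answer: -907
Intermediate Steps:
-849 + X(32, 58) = -849 - 1*58 = -849 - 58 = -907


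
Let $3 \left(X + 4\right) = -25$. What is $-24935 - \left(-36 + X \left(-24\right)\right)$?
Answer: $-25195$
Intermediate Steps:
$X = - \frac{37}{3}$ ($X = -4 + \frac{1}{3} \left(-25\right) = -4 - \frac{25}{3} = - \frac{37}{3} \approx -12.333$)
$-24935 - \left(-36 + X \left(-24\right)\right) = -24935 - \left(-36 - -296\right) = -24935 - \left(-36 + 296\right) = -24935 - 260 = -25195$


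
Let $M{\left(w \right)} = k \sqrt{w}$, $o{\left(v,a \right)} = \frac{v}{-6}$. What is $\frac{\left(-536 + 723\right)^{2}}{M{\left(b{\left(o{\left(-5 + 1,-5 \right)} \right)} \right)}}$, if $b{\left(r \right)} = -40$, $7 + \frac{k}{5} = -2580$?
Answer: $\frac{34969 i \sqrt{10}}{258700} \approx 0.42745 i$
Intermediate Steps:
$k = -12935$ ($k = -35 + 5 \left(-2580\right) = -35 - 12900 = -12935$)
$o{\left(v,a \right)} = - \frac{v}{6}$ ($o{\left(v,a \right)} = v \left(- \frac{1}{6}\right) = - \frac{v}{6}$)
$M{\left(w \right)} = - 12935 \sqrt{w}$
$\frac{\left(-536 + 723\right)^{2}}{M{\left(b{\left(o{\left(-5 + 1,-5 \right)} \right)} \right)}} = \frac{\left(-536 + 723\right)^{2}}{\left(-12935\right) \sqrt{-40}} = \frac{187^{2}}{\left(-12935\right) 2 i \sqrt{10}} = \frac{34969}{\left(-25870\right) i \sqrt{10}} = 34969 \frac{i \sqrt{10}}{258700} = \frac{34969 i \sqrt{10}}{258700}$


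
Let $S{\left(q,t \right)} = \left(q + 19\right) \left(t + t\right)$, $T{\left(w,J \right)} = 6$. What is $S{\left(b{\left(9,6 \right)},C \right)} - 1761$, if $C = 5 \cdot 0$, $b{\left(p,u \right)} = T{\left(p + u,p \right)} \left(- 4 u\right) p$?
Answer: $-1761$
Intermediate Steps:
$b{\left(p,u \right)} = - 24 p u$ ($b{\left(p,u \right)} = 6 \left(- 4 u\right) p = - 24 u p = - 24 p u$)
$C = 0$
$S{\left(q,t \right)} = 2 t \left(19 + q\right)$ ($S{\left(q,t \right)} = \left(19 + q\right) 2 t = 2 t \left(19 + q\right)$)
$S{\left(b{\left(9,6 \right)},C \right)} - 1761 = 2 \cdot 0 \left(19 - 216 \cdot 6\right) - 1761 = 2 \cdot 0 \left(19 - 1296\right) - 1761 = 2 \cdot 0 \left(-1277\right) - 1761 = 0 - 1761 = -1761$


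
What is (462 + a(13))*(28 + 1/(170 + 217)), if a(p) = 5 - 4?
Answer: 5017531/387 ≈ 12965.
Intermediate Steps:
a(p) = 1
(462 + a(13))*(28 + 1/(170 + 217)) = (462 + 1)*(28 + 1/(170 + 217)) = 463*(28 + 1/387) = 463*(10837/387) = 5017531/387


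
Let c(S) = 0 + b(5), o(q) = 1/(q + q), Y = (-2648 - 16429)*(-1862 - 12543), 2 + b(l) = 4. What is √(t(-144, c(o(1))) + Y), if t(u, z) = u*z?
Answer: √274803897 ≈ 16577.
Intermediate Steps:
b(l) = 2 (b(l) = -2 + 4 = 2)
Y = 274804185 (Y = -19077*(-14405) = 274804185)
o(q) = 1/(2*q)
c(S) = 2 (c(S) = 0 + 2 = 2)
√(t(-144, c(o(1))) + Y) = √(-144*2 + 274804185) = √(-288 + 274804185) = √274803897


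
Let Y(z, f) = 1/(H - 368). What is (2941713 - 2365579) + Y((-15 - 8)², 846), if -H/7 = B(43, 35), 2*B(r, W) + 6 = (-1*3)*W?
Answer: 23621496/41 ≈ 5.7613e+5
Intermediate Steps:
B(r, W) = -3 - 3*W/2 (B(r, W) = -3 + ((-1*3)*W)/2 = -3 + (-3*W)/2 = -3 - 3*W/2)
H = 777/2 (H = -7*(-3 - 3/2*35) = -7*(-3 - 105/2) = -7*(-111/2) = 777/2 ≈ 388.50)
Y(z, f) = 2/41 (Y(z, f) = 1/(777/2 - 368) = 1/(41/2) = 2/41)
(2941713 - 2365579) + Y((-15 - 8)², 846) = (2941713 - 2365579) + 2/41 = 576134 + 2/41 = 23621496/41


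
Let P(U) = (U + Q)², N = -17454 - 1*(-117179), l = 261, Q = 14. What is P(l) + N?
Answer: 175350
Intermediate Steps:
N = 99725 (N = -17454 + 117179 = 99725)
P(U) = (14 + U)² (P(U) = (U + 14)² = (14 + U)²)
P(l) + N = (14 + 261)² + 99725 = 275² + 99725 = 75625 + 99725 = 175350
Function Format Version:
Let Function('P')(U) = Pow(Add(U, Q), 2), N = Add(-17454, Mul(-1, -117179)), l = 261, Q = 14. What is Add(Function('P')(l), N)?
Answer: 175350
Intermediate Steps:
N = 99725 (N = Add(-17454, 117179) = 99725)
Function('P')(U) = Pow(Add(14, U), 2) (Function('P')(U) = Pow(Add(U, 14), 2) = Pow(Add(14, U), 2))
Add(Function('P')(l), N) = Add(Pow(Add(14, 261), 2), 99725) = Add(Pow(275, 2), 99725) = Add(75625, 99725) = 175350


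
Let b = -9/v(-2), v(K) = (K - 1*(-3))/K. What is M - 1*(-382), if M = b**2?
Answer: 706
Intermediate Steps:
v(K) = (3 + K)/K (v(K) = (K + 3)/K = (3 + K)/K)
b = 18 (b = -9*(-2/(3 - 2)) = -9/((-1/2*1)) = -9/(-1/2) = -9*(-2) = 18)
M = 324 (M = 18**2 = 324)
M - 1*(-382) = 324 - 1*(-382) = 324 + 382 = 706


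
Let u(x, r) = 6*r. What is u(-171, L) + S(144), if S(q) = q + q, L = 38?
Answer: 516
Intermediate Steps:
S(q) = 2*q
u(-171, L) + S(144) = 6*38 + 2*144 = 228 + 288 = 516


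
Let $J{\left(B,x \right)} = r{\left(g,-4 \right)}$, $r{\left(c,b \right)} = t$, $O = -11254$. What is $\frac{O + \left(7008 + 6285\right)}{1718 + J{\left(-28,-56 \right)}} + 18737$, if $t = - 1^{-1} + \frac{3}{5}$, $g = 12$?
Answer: $\frac{160923551}{8588} \approx 18738.0$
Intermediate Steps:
$t = - \frac{2}{5}$ ($t = \left(-1\right) 1 + 3 \cdot \frac{1}{5} = -1 + \frac{3}{5} = - \frac{2}{5} \approx -0.4$)
$r{\left(c,b \right)} = - \frac{2}{5}$
$J{\left(B,x \right)} = - \frac{2}{5}$
$\frac{O + \left(7008 + 6285\right)}{1718 + J{\left(-28,-56 \right)}} + 18737 = \frac{-11254 + \left(7008 + 6285\right)}{1718 - \frac{2}{5}} + 18737 = \frac{-11254 + 13293}{\frac{8588}{5}} + 18737 = 2039 \cdot \frac{5}{8588} + 18737 = \frac{10195}{8588} + 18737 = \frac{160923551}{8588}$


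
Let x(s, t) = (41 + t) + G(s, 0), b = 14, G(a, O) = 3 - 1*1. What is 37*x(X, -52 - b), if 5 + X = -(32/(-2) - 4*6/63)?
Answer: -851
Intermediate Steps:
G(a, O) = 2 (G(a, O) = 3 - 1 = 2)
X = 239/21 (X = -5 - (32/(-2) - 4*6/63) = -5 - (32*(-½) - 24*1/63) = -5 - (-16 - 8/21) = -5 - 1*(-344/21) = -5 + 344/21 = 239/21 ≈ 11.381)
x(s, t) = 43 + t (x(s, t) = (41 + t) + 2 = 43 + t)
37*x(X, -52 - b) = 37*(43 + (-52 - 1*14)) = 37*(43 + (-52 - 14)) = 37*(43 - 66) = 37*(-23) = -851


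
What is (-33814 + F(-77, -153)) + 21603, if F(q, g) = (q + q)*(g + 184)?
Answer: -16985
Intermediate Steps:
F(q, g) = 2*q*(184 + g) (F(q, g) = (2*q)*(184 + g) = 2*q*(184 + g))
(-33814 + F(-77, -153)) + 21603 = (-33814 + 2*(-77)*(184 - 153)) + 21603 = (-33814 + 2*(-77)*31) + 21603 = (-33814 - 4774) + 21603 = -38588 + 21603 = -16985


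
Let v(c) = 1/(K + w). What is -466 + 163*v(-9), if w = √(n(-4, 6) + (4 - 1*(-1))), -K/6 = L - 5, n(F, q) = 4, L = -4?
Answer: -26399/57 ≈ -463.14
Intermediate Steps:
K = 54 (K = -6*(-4 - 5) = -6*(-9) = 54)
w = 3 (w = √(4 + (4 - 1*(-1))) = √(4 + (4 + 1)) = √(4 + 5) = √9 = 3)
v(c) = 1/57 (v(c) = 1/(54 + 3) = 1/57)
-466 + 163*v(-9) = -466 + 163*(1/57) = -466 + 163/57 = -26399/57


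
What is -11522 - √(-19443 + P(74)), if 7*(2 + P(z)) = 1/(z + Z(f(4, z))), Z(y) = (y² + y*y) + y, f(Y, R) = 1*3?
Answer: -11522 - 2*I*√2149766115/665 ≈ -11522.0 - 139.45*I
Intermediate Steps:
f(Y, R) = 3
Z(y) = y + 2*y² (Z(y) = (y² + y²) + y = 2*y² + y = y + 2*y²)
P(z) = -2 + 1/(7*(21 + z)) (P(z) = -2 + 1/(7*(z + 3*(1 + 2*3))) = -2 + 1/(7*(z + 3*(1 + 6))) = -2 + 1/(7*(z + 3*7)) = -2 + 1/(7*(z + 21)) = -2 + 1/(7*(21 + z)))
-11522 - √(-19443 + P(74)) = -11522 - √(-19443 + (-293 - 14*74)/(7*(21 + 74))) = -11522 - √(-19443 + (⅐)*(-293 - 1036)/95) = -11522 - √(-19443 + (⅐)*(1/95)*(-1329)) = -11522 - √(-19443 - 1329/665) = -11522 - √(-12930924/665) = -11522 - 2*I*√2149766115/665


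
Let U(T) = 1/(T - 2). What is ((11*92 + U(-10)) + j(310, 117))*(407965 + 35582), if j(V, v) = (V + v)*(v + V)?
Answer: 325281254259/4 ≈ 8.1320e+10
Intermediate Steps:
U(T) = 1/(-2 + T)
j(V, v) = (V + v)² (j(V, v) = (V + v)*(V + v) = (V + v)²)
((11*92 + U(-10)) + j(310, 117))*(407965 + 35582) = ((11*92 + 1/(-2 - 10)) + (310 + 117)²)*(407965 + 35582) = ((1012 + 1/(-12)) + 427²)*443547 = ((1012 - 1/12) + 182329)*443547 = (12143/12 + 182329)*443547 = (2200091/12)*443547 = 325281254259/4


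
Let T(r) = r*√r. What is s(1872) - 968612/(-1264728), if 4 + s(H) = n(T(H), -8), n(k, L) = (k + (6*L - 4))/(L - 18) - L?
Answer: 2139245/316182 - 864*√13 ≈ -3108.4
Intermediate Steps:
T(r) = r^(3/2)
n(k, L) = -L + (-4 + k + 6*L)/(-18 + L) (n(k, L) = (k + (-4 + 6*L))/(-18 + L) - L = (-4 + k + 6*L)/(-18 + L) - L = -L + (-4 + k + 6*L)/(-18 + L))
s(H) = 6 - H^(3/2)/26 (s(H) = -4 + (-4 + H^(3/2) - 1*(-8)² + 24*(-8))/(-18 - 8) = -4 + (-4 + H^(3/2) - 1*64 - 192)/(-26) = -4 - (-4 + H^(3/2) - 64 - 192)/26 = -4 - (-260 + H^(3/2))/26 = -4 + (10 - H^(3/2)/26) = 6 - H^(3/2)/26)
s(1872) - 968612/(-1264728) = (6 - 864*√13) - 968612/(-1264728) = (6 - 864*√13) - 968612*(-1/1264728) = (6 - 864*√13) + 242153/316182 = 2139245/316182 - 864*√13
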